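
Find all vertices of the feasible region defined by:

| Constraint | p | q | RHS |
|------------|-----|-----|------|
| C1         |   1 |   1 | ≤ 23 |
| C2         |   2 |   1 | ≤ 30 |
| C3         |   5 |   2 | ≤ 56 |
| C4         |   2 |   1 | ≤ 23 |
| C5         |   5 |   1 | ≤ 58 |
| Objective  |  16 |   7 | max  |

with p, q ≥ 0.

(0, 0), (11.2, 0), (10, 3), (0, 23)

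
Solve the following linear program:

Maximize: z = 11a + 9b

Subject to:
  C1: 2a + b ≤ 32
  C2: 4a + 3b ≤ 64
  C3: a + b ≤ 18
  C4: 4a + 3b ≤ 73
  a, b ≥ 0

Evaluate the objective at each vertex of the feasible region:
  z(0, 0) = 0
  z(16, 0) = 176
  z(10, 8) = 182  ←
  z(0, 18) = 162
The maximum is at a = 10, b = 8.

a = 10, b = 8, z = 182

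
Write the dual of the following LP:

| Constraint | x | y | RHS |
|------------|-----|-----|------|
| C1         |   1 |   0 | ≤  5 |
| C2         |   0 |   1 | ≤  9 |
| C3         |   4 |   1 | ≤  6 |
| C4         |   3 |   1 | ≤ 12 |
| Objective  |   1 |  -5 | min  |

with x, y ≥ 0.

Primal min cᵀx s.t. Ax ≤ b, x ≥ 0  →  Dual max −bᵀy s.t. Aᵀy ≥ −c, y ≥ 0.

Maximize: z = -5y1 - 9y2 - 6y3 - 12y4

Subject to:
  y1 + 4y3 + 3y4 ≥ -1
  y2 + y3 + y4 ≥ 5
  y1, y2, y3, y4 ≥ 0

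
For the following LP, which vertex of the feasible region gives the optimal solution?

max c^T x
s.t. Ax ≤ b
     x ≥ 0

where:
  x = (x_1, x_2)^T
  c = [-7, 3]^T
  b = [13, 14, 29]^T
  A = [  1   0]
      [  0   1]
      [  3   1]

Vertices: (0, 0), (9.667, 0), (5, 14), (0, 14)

Evaluate the objective at each vertex of the feasible region:
  z(0, 0) = 0
  z(9.667, 0) = -67.67
  z(5, 14) = 7
  z(0, 14) = 42  ←
The maximum is at x_1 = 0, x_2 = 14.

(0, 14)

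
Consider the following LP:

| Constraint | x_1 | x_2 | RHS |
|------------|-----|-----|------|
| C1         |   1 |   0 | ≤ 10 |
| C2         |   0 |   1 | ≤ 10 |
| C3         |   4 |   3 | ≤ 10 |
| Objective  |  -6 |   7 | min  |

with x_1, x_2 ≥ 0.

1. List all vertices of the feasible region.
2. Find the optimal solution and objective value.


1. (0, 0), (2.5, 0), (0, 3.333)
2. x_1 = 2.5, x_2 = 0, z = -15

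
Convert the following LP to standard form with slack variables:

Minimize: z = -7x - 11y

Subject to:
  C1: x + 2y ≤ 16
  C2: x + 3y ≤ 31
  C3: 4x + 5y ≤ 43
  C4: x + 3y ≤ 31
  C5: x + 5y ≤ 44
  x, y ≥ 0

min z = -7x - 11y

s.t.
  x + 2y + s1 = 16
  x + 3y + s2 = 31
  4x + 5y + s3 = 43
  x + 3y + s4 = 31
  x + 5y + s5 = 44
  x, y, s1, s2, s3, s4, s5 ≥ 0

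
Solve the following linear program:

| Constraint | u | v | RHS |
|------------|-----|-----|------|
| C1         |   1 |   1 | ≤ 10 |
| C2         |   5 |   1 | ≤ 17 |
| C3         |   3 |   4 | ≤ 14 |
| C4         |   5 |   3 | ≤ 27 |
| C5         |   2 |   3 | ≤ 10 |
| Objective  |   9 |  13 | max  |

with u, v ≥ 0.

Evaluate the objective at each vertex of the feasible region:
  z(0, 0) = 0
  z(3.4, 0) = 30.6
  z(3.176, 1.118) = 43.12
  z(2, 2) = 44  ←
  z(0, 3.333) = 43.33
The maximum is at u = 2, v = 2.

u = 2, v = 2, z = 44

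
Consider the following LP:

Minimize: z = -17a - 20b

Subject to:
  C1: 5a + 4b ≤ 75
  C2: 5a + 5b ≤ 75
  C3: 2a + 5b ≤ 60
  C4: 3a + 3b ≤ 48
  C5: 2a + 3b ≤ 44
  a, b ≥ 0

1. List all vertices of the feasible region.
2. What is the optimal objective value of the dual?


1. (0, 0), (15, 0), (5, 10), (0, 12)
2. -285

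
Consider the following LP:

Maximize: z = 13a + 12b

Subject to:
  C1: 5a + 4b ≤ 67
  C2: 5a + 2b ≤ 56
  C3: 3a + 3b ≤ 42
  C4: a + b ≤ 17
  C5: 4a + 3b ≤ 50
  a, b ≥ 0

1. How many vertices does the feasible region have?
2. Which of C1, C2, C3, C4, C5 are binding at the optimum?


1. 5
2. C3, C5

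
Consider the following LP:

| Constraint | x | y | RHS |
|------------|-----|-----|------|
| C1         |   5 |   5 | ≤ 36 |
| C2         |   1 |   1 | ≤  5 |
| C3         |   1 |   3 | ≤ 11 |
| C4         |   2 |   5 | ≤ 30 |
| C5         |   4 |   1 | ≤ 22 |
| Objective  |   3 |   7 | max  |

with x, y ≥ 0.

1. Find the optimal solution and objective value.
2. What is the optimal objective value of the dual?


1. x = 2, y = 3, z = 27
2. 27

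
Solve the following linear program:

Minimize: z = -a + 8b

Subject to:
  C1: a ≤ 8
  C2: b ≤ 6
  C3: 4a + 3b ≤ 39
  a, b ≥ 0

Evaluate the objective at each vertex of the feasible region:
  z(0, 0) = 0
  z(8, 0) = -8  ←
  z(8, 2.333) = 10.67
  z(5.25, 6) = 42.75
  z(0, 6) = 48
The minimum is at a = 8, b = 0.

a = 8, b = 0, z = -8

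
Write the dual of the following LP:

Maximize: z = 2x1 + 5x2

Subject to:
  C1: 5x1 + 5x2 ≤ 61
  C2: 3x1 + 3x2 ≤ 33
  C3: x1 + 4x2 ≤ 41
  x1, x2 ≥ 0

Primal max cᵀx s.t. Ax ≤ b, x ≥ 0  →  Dual min bᵀy s.t. Aᵀy ≥ c, y ≥ 0.

Minimize: z = 61y1 + 33y2 + 41y3

Subject to:
  5y1 + 3y2 + y3 ≥ 2
  5y1 + 3y2 + 4y3 ≥ 5
  y1, y2, y3 ≥ 0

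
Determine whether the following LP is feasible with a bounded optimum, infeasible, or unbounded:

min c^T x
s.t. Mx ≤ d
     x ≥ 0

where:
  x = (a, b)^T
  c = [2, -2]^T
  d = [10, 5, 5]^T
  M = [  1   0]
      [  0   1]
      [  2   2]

Feasible with a bounded optimal solution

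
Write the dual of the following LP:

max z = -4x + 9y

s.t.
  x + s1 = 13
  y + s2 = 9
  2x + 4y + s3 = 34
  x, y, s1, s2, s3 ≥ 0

Primal max cᵀx s.t. Ax ≤ b, x ≥ 0  →  Dual min bᵀy s.t. Aᵀy ≥ c, y ≥ 0.

Minimize: z = 13y1 + 9y2 + 34y3

Subject to:
  y1 + 2y3 ≥ -4
  y2 + 4y3 ≥ 9
  y1, y2, y3 ≥ 0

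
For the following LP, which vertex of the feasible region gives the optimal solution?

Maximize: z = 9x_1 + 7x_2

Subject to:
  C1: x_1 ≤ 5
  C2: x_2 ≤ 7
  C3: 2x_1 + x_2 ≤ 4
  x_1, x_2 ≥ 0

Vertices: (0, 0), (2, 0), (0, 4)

Evaluate the objective at each vertex of the feasible region:
  z(0, 0) = 0
  z(2, 0) = 18
  z(0, 4) = 28  ←
The maximum is at x_1 = 0, x_2 = 4.

(0, 4)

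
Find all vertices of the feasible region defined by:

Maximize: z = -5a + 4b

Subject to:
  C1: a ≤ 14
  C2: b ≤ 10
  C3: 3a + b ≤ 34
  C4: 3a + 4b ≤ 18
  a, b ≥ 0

(0, 0), (6, 0), (0, 4.5)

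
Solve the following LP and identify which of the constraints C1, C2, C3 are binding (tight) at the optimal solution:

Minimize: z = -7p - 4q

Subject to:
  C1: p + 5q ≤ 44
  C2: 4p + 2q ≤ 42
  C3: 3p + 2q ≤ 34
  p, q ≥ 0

At p = 8, q = 5, compute slack b - a·x for each constraint:
  C1: 44 − 33 = 11  (slack)
  C2: 42 − 42 = 0  (binding)
  C3: 34 − 34 = 0  (binding)

Optimal: p = 8, q = 5
Binding: C2, C3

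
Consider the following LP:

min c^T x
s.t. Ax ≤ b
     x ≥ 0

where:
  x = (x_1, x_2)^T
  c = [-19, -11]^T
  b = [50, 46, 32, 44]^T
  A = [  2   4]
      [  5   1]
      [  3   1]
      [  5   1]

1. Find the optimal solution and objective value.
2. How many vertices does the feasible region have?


1. x_1 = 7, x_2 = 9, z = -232
2. 4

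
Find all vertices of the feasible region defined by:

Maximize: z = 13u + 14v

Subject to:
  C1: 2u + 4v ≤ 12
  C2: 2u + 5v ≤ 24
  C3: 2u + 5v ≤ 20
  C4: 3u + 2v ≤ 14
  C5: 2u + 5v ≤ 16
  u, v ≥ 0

(0, 0), (4.667, 0), (4, 1), (0, 3)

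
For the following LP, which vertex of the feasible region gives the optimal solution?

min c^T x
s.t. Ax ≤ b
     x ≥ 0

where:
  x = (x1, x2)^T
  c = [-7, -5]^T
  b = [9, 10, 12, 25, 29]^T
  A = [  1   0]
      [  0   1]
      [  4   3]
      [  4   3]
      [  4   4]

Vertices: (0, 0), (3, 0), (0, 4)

Evaluate the objective at each vertex of the feasible region:
  z(0, 0) = 0
  z(3, 0) = -21  ←
  z(0, 4) = -20
The minimum is at x1 = 3, x2 = 0.

(3, 0)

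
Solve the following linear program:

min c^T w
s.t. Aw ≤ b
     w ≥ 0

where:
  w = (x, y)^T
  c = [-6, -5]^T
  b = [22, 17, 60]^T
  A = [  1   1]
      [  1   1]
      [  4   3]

Evaluate the objective at each vertex of the feasible region:
  z(0, 0) = 0
  z(15, 0) = -90
  z(9, 8) = -94  ←
  z(0, 17) = -85
The minimum is at x = 9, y = 8.

x = 9, y = 8, z = -94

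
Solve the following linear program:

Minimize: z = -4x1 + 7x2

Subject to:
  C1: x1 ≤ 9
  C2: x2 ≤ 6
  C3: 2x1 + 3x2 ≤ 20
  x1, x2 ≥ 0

Evaluate the objective at each vertex of the feasible region:
  z(0, 0) = 0
  z(9, 0) = -36  ←
  z(9, 0.6667) = -31.33
  z(1, 6) = 38
  z(0, 6) = 42
The minimum is at x1 = 9, x2 = 0.

x1 = 9, x2 = 0, z = -36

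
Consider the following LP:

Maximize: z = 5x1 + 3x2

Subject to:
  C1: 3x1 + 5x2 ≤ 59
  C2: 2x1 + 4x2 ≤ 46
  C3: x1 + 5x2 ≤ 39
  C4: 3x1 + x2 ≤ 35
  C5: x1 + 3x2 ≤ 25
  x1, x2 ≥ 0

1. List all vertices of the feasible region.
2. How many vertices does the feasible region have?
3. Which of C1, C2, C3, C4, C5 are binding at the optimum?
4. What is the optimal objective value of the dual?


1. (0, 0), (11.67, 0), (10, 5), (4, 7), (0, 7.8)
2. 5
3. C4, C5
4. 65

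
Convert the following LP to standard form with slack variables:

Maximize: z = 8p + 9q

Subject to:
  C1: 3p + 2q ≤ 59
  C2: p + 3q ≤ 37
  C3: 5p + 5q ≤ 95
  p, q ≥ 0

max z = 8p + 9q

s.t.
  3p + 2q + s1 = 59
  p + 3q + s2 = 37
  5p + 5q + s3 = 95
  p, q, s1, s2, s3 ≥ 0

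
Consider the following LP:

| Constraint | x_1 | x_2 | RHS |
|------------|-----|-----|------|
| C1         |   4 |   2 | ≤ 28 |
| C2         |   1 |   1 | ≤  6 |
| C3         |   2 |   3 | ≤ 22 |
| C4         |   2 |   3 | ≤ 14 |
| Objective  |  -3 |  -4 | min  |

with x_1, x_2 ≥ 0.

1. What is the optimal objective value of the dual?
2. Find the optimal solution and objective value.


1. -20
2. x_1 = 4, x_2 = 2, z = -20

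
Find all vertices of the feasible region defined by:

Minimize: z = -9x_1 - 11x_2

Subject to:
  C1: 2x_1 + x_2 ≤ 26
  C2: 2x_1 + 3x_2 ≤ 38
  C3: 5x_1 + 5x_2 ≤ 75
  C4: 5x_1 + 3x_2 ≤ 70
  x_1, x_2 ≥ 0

(0, 0), (13, 0), (11, 4), (7, 8), (0, 12.67)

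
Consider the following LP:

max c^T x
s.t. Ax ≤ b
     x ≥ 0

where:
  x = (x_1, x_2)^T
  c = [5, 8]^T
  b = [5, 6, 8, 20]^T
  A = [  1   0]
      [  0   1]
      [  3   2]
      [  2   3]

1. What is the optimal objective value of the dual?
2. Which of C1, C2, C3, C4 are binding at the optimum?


1. 32
2. C3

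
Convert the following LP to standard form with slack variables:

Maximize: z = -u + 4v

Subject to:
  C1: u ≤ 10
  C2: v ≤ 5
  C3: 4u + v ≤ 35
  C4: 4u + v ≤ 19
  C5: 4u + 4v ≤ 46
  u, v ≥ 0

max z = -u + 4v

s.t.
  u + s1 = 10
  v + s2 = 5
  4u + v + s3 = 35
  4u + v + s4 = 19
  4u + 4v + s5 = 46
  u, v, s1, s2, s3, s4, s5 ≥ 0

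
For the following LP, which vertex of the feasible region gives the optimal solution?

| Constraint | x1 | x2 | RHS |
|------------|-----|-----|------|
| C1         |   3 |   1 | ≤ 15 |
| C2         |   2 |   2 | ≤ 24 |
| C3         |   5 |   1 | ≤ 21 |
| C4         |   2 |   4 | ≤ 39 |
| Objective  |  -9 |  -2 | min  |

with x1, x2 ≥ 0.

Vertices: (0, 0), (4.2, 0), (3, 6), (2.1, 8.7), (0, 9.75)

Evaluate the objective at each vertex of the feasible region:
  z(0, 0) = 0
  z(4.2, 0) = -37.8
  z(3, 6) = -39  ←
  z(2.1, 8.7) = -36.3
  z(0, 9.75) = -19.5
The minimum is at x1 = 3, x2 = 6.

(3, 6)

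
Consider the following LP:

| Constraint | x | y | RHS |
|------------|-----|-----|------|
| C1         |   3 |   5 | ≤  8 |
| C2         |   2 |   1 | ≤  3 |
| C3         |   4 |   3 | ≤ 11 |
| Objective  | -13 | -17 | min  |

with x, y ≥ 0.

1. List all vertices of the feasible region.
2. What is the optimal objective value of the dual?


1. (0, 0), (1.5, 0), (1, 1), (0, 1.6)
2. -30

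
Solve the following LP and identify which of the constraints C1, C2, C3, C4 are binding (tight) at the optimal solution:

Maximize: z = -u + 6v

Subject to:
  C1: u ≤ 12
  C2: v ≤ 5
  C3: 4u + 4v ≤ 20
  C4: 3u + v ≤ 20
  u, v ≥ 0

At u = 0, v = 5, compute slack b - a·x for each constraint:
  C1: 12 − 0 = 12  (slack)
  C2: 5 − 5 = 0  (binding)
  C3: 20 − 20 = 0  (binding)
  C4: 20 − 5 = 15  (slack)

Optimal: u = 0, v = 5
Binding: C2, C3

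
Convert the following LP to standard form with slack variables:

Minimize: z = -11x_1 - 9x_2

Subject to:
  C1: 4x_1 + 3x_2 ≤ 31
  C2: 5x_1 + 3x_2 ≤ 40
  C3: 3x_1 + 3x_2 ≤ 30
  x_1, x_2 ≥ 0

min z = -11x_1 - 9x_2

s.t.
  4x_1 + 3x_2 + s1 = 31
  5x_1 + 3x_2 + s2 = 40
  3x_1 + 3x_2 + s3 = 30
  x_1, x_2, s1, s2, s3 ≥ 0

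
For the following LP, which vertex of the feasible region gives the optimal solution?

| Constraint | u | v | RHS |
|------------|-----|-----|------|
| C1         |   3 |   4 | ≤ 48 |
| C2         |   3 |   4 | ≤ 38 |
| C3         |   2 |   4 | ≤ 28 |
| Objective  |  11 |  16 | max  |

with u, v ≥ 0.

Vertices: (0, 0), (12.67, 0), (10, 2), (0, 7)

Evaluate the objective at each vertex of the feasible region:
  z(0, 0) = 0
  z(12.67, 0) = 139.3
  z(10, 2) = 142  ←
  z(0, 7) = 112
The maximum is at u = 10, v = 2.

(10, 2)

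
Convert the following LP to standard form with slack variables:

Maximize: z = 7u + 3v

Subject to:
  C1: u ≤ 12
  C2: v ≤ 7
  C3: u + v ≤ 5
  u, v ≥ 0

max z = 7u + 3v

s.t.
  u + s1 = 12
  v + s2 = 7
  u + v + s3 = 5
  u, v, s1, s2, s3 ≥ 0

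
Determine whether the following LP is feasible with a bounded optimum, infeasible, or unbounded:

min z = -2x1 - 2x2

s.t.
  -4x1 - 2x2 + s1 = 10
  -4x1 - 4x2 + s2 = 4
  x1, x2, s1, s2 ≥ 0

Unbounded (objective can decrease without bound)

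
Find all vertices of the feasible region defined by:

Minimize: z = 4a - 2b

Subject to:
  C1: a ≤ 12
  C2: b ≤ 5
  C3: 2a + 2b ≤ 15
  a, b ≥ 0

(0, 0), (7.5, 0), (2.5, 5), (0, 5)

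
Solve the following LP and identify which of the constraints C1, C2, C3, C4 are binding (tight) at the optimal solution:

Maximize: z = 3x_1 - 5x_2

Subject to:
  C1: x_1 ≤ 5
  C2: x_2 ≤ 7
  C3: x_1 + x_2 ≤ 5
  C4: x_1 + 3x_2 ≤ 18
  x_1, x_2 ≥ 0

At x_1 = 5, x_2 = 0, compute slack b - a·x for each constraint:
  C1: 5 − 5 = 0  (binding)
  C2: 7 − 0 = 7  (slack)
  C3: 5 − 5 = 0  (binding)
  C4: 18 − 5 = 13  (slack)

Optimal: x_1 = 5, x_2 = 0
Binding: C1, C3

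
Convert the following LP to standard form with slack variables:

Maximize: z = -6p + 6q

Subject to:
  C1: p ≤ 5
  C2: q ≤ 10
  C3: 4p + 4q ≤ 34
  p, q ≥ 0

max z = -6p + 6q

s.t.
  p + s1 = 5
  q + s2 = 10
  4p + 4q + s3 = 34
  p, q, s1, s2, s3 ≥ 0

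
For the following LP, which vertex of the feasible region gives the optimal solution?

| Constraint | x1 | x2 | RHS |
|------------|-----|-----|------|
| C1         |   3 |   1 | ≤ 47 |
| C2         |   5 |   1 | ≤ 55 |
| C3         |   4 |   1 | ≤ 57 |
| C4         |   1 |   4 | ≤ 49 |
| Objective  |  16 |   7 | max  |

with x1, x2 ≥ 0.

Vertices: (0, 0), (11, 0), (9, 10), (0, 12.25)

Evaluate the objective at each vertex of the feasible region:
  z(0, 0) = 0
  z(11, 0) = 176
  z(9, 10) = 214  ←
  z(0, 12.25) = 85.75
The maximum is at x1 = 9, x2 = 10.

(9, 10)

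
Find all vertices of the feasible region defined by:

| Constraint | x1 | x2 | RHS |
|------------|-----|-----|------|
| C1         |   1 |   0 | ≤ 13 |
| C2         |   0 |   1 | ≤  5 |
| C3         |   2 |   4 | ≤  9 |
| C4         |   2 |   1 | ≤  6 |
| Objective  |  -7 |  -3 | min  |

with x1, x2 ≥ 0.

(0, 0), (3, 0), (2.5, 1), (0, 2.25)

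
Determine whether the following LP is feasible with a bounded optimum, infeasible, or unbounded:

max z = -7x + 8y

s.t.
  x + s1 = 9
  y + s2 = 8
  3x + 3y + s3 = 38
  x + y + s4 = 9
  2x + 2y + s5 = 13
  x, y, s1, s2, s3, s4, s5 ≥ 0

Feasible with a bounded optimal solution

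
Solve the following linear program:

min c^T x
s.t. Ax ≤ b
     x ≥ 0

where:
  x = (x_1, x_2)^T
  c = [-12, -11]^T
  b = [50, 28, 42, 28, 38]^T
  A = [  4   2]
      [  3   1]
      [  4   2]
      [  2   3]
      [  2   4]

Evaluate the objective at each vertex of the feasible region:
  z(0, 0) = 0
  z(9.333, 0) = -112
  z(8, 4) = -140  ←
  z(0, 9.333) = -102.7
The minimum is at x_1 = 8, x_2 = 4.

x_1 = 8, x_2 = 4, z = -140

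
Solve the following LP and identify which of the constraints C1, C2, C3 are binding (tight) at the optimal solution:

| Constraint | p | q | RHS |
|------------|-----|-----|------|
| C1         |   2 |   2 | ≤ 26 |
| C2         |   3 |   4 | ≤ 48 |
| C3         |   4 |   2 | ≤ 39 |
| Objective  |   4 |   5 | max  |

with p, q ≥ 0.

At p = 4, q = 9, compute slack b - a·x for each constraint:
  C1: 26 − 26 = 0  (binding)
  C2: 48 − 48 = 0  (binding)
  C3: 39 − 34 = 5  (slack)

Optimal: p = 4, q = 9
Binding: C1, C2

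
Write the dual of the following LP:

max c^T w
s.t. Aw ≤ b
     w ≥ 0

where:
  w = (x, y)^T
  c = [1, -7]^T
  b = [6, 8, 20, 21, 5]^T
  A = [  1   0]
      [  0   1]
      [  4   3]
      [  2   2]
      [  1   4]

Primal max cᵀx s.t. Ax ≤ b, x ≥ 0  →  Dual min bᵀy s.t. Aᵀy ≥ c, y ≥ 0.

Minimize: z = 6y1 + 8y2 + 20y3 + 21y4 + 5y5

Subject to:
  y1 + 4y3 + 2y4 + y5 ≥ 1
  y2 + 3y3 + 2y4 + 4y5 ≥ -7
  y1, y2, y3, y4, y5 ≥ 0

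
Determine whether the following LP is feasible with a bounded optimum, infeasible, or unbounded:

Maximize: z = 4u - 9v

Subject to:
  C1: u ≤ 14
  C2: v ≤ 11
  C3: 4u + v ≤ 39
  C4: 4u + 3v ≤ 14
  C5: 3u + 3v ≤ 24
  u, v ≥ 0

Feasible with a bounded optimal solution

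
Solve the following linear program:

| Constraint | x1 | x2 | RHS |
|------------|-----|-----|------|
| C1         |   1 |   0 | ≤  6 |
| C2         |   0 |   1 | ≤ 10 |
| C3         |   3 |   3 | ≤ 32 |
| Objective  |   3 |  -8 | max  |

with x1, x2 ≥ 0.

Evaluate the objective at each vertex of the feasible region:
  z(0, 0) = 0
  z(6, 0) = 18  ←
  z(6, 4.667) = -19.33
  z(0.6667, 10) = -78
  z(0, 10) = -80
The maximum is at x1 = 6, x2 = 0.

x1 = 6, x2 = 0, z = 18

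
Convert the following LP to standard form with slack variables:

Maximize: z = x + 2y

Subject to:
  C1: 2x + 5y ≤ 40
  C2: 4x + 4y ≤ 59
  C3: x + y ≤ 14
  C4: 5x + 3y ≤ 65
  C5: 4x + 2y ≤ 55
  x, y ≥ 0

max z = x + 2y

s.t.
  2x + 5y + s1 = 40
  4x + 4y + s2 = 59
  x + y + s3 = 14
  5x + 3y + s4 = 65
  4x + 2y + s5 = 55
  x, y, s1, s2, s3, s4, s5 ≥ 0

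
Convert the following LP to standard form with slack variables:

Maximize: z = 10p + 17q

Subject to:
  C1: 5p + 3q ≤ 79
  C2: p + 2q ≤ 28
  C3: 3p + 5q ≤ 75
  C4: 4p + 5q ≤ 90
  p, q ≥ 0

max z = 10p + 17q

s.t.
  5p + 3q + s1 = 79
  p + 2q + s2 = 28
  3p + 5q + s3 = 75
  4p + 5q + s4 = 90
  p, q, s1, s2, s3, s4 ≥ 0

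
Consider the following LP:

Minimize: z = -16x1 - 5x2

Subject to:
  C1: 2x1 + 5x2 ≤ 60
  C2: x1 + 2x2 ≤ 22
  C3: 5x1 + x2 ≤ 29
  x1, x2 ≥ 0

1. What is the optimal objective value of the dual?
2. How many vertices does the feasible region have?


1. -109
2. 4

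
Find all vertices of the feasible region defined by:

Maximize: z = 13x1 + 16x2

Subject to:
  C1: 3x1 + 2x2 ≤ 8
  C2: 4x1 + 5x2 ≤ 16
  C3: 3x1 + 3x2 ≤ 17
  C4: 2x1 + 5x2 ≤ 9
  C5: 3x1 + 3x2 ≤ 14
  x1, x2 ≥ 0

(0, 0), (2.667, 0), (2, 1), (0, 1.8)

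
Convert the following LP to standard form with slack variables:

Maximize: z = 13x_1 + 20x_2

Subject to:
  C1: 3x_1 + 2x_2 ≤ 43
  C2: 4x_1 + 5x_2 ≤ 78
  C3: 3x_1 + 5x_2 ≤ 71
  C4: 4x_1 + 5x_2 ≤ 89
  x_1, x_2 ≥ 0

max z = 13x_1 + 20x_2

s.t.
  3x_1 + 2x_2 + s1 = 43
  4x_1 + 5x_2 + s2 = 78
  3x_1 + 5x_2 + s3 = 71
  4x_1 + 5x_2 + s4 = 89
  x_1, x_2, s1, s2, s3, s4 ≥ 0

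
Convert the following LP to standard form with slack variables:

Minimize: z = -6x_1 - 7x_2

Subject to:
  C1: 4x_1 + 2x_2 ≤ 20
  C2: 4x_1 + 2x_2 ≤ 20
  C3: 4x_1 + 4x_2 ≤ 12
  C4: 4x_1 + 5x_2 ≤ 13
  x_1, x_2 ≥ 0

min z = -6x_1 - 7x_2

s.t.
  4x_1 + 2x_2 + s1 = 20
  4x_1 + 2x_2 + s2 = 20
  4x_1 + 4x_2 + s3 = 12
  4x_1 + 5x_2 + s4 = 13
  x_1, x_2, s1, s2, s3, s4 ≥ 0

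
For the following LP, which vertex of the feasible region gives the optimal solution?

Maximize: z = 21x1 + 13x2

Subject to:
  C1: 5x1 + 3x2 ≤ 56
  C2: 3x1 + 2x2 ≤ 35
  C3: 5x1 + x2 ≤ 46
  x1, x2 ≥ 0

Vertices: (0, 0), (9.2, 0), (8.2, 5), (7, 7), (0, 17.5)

Evaluate the objective at each vertex of the feasible region:
  z(0, 0) = 0
  z(9.2, 0) = 193.2
  z(8.2, 5) = 237.2
  z(7, 7) = 238  ←
  z(0, 17.5) = 227.5
The maximum is at x1 = 7, x2 = 7.

(7, 7)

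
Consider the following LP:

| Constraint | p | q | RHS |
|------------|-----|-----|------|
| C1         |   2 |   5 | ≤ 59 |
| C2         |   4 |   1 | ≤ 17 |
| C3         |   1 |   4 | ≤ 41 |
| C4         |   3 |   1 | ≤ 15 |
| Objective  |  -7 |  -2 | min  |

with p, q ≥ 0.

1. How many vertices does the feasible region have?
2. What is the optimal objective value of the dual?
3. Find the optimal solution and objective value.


1. 5
2. -32
3. p = 2, q = 9, z = -32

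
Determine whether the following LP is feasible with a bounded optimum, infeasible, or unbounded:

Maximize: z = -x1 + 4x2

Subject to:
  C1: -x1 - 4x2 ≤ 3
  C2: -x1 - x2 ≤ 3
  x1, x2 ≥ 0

Unbounded (objective can increase without bound)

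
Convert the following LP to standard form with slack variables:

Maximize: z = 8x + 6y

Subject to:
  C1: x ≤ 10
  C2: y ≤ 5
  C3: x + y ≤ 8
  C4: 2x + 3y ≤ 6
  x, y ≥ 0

max z = 8x + 6y

s.t.
  x + s1 = 10
  y + s2 = 5
  x + y + s3 = 8
  2x + 3y + s4 = 6
  x, y, s1, s2, s3, s4 ≥ 0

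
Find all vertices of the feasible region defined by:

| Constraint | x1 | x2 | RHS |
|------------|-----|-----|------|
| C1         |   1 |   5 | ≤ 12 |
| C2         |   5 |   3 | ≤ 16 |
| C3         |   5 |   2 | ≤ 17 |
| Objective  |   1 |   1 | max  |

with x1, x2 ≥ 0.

(0, 0), (3.2, 0), (2, 2), (0, 2.4)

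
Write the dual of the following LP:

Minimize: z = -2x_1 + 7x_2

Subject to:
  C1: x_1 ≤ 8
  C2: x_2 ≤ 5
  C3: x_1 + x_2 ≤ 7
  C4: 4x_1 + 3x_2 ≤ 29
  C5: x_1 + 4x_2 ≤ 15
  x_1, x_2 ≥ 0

Primal min cᵀx s.t. Ax ≤ b, x ≥ 0  →  Dual max −bᵀy s.t. Aᵀy ≥ −c, y ≥ 0.

Maximize: z = -8y1 - 5y2 - 7y3 - 29y4 - 15y5

Subject to:
  y1 + y3 + 4y4 + y5 ≥ 2
  y2 + y3 + 3y4 + 4y5 ≥ -7
  y1, y2, y3, y4, y5 ≥ 0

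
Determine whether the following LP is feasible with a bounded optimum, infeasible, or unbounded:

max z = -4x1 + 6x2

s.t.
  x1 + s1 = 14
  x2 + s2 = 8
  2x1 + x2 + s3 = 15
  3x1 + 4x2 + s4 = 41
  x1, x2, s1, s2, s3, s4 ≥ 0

Feasible with a bounded optimal solution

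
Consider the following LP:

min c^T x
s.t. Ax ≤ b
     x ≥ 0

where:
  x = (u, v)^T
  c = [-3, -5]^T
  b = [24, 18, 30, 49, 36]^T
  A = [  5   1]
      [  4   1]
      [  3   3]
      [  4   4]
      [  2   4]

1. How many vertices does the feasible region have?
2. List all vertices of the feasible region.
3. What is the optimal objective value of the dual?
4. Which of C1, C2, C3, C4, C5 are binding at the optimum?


1. 5
2. (0, 0), (4.5, 0), (2.667, 7.333), (2, 8), (0, 9)
3. -46
4. C3, C5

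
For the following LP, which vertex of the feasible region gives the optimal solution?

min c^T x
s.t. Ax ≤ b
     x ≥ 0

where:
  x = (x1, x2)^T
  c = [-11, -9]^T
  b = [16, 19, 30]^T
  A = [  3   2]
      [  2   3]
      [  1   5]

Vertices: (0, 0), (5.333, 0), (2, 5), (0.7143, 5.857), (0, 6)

Evaluate the objective at each vertex of the feasible region:
  z(0, 0) = 0
  z(5.333, 0) = -58.67
  z(2, 5) = -67  ←
  z(0.7143, 5.857) = -60.57
  z(0, 6) = -54
The minimum is at x1 = 2, x2 = 5.

(2, 5)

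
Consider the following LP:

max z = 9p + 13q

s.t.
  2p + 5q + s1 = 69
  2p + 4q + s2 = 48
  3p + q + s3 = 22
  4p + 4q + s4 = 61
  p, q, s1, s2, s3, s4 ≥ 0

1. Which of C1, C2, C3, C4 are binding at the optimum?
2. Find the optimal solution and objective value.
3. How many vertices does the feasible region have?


1. C2, C3
2. p = 4, q = 10, z = 166
3. 4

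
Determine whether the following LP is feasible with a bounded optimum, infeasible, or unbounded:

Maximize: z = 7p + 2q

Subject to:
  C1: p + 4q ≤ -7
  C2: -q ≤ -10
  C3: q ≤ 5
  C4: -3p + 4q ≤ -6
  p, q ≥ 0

Infeasible (no feasible solution exists)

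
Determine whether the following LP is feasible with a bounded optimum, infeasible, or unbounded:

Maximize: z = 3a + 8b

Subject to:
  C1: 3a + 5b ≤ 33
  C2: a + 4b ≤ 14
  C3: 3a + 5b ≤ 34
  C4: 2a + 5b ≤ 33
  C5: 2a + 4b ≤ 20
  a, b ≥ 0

Feasible with a bounded optimal solution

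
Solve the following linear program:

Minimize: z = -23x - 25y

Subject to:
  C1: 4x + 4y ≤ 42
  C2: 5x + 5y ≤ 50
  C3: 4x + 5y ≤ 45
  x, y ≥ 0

Evaluate the objective at each vertex of the feasible region:
  z(0, 0) = 0
  z(10, 0) = -230
  z(5, 5) = -240  ←
  z(0, 9) = -225
The minimum is at x = 5, y = 5.

x = 5, y = 5, z = -240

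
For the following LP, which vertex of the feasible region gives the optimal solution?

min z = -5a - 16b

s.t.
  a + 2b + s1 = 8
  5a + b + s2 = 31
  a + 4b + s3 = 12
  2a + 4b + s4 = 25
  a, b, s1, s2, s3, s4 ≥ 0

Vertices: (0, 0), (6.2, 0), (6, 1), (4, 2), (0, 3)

Evaluate the objective at each vertex of the feasible region:
  z(0, 0) = 0
  z(6.2, 0) = -31
  z(6, 1) = -46
  z(4, 2) = -52  ←
  z(0, 3) = -48
The minimum is at a = 4, b = 2.

(4, 2)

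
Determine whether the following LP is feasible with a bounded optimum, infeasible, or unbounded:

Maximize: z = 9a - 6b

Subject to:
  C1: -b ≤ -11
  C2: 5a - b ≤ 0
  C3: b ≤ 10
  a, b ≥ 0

Infeasible (no feasible solution exists)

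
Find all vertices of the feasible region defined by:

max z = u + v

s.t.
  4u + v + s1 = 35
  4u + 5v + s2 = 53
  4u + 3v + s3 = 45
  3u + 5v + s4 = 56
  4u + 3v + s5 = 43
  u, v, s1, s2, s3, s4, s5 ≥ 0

(0, 0), (8.75, 0), (7.75, 4), (7, 5), (0, 10.6)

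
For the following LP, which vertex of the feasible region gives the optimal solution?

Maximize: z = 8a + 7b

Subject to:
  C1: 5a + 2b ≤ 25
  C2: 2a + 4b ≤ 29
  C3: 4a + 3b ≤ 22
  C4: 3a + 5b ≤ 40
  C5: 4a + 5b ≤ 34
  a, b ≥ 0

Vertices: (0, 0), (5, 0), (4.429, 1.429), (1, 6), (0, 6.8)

Evaluate the objective at each vertex of the feasible region:
  z(0, 0) = 0
  z(5, 0) = 40
  z(4.429, 1.429) = 45.43
  z(1, 6) = 50  ←
  z(0, 6.8) = 47.6
The maximum is at a = 1, b = 6.

(1, 6)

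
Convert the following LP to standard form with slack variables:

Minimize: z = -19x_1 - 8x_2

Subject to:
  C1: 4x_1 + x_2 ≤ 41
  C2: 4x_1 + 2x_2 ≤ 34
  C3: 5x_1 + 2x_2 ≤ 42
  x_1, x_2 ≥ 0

min z = -19x_1 - 8x_2

s.t.
  4x_1 + x_2 + s1 = 41
  4x_1 + 2x_2 + s2 = 34
  5x_1 + 2x_2 + s3 = 42
  x_1, x_2, s1, s2, s3 ≥ 0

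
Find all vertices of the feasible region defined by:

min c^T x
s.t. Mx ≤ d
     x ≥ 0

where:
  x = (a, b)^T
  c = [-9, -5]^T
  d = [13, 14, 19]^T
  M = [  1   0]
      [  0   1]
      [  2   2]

(0, 0), (9.5, 0), (0, 9.5)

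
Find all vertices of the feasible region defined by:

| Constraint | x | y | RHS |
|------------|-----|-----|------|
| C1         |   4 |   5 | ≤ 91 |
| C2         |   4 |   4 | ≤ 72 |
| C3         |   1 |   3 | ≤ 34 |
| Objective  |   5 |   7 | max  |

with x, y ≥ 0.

(0, 0), (18, 0), (10, 8), (0, 11.33)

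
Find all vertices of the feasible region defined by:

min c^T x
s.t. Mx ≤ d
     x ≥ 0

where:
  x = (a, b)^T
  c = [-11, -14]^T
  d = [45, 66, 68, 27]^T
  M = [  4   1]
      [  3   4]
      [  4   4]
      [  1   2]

(0, 0), (11.25, 0), (9.333, 7.667), (7, 10), (0, 13.5)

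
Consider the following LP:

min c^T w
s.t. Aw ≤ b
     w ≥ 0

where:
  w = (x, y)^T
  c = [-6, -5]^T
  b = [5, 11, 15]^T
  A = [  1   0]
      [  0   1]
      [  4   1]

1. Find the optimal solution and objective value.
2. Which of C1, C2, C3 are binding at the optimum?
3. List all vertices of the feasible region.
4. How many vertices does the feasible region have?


1. x = 1, y = 11, z = -61
2. C2, C3
3. (0, 0), (3.75, 0), (1, 11), (0, 11)
4. 4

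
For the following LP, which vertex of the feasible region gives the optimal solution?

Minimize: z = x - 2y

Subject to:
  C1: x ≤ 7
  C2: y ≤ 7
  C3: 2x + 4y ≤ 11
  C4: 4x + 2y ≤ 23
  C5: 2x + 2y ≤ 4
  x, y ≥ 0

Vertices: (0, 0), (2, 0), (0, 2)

Evaluate the objective at each vertex of the feasible region:
  z(0, 0) = 0
  z(2, 0) = 2
  z(0, 2) = -4  ←
The minimum is at x = 0, y = 2.

(0, 2)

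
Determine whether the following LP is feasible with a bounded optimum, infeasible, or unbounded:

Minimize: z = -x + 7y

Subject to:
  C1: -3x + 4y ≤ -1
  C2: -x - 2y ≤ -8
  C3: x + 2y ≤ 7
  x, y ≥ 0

Infeasible (no feasible solution exists)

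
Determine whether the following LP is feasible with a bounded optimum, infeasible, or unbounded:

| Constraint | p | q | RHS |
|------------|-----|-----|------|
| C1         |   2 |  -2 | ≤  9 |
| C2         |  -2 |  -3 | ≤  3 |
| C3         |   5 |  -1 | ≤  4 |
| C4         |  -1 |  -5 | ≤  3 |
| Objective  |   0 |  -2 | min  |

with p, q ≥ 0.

Unbounded (objective can decrease without bound)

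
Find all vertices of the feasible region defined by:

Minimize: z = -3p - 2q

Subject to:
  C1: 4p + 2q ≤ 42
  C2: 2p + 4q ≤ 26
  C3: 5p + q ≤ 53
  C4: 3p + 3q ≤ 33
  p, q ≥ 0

(0, 0), (10.5, 0), (10, 1), (9, 2), (0, 6.5)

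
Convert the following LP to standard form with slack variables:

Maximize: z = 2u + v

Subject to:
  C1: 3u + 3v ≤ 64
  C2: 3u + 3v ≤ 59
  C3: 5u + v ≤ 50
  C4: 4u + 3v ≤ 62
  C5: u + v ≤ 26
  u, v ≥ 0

max z = 2u + v

s.t.
  3u + 3v + s1 = 64
  3u + 3v + s2 = 59
  5u + v + s3 = 50
  4u + 3v + s4 = 62
  u + v + s5 = 26
  u, v, s1, s2, s3, s4, s5 ≥ 0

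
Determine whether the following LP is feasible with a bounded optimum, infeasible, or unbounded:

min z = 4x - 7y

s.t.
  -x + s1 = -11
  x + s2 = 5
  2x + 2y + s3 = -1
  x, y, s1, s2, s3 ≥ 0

Infeasible (no feasible solution exists)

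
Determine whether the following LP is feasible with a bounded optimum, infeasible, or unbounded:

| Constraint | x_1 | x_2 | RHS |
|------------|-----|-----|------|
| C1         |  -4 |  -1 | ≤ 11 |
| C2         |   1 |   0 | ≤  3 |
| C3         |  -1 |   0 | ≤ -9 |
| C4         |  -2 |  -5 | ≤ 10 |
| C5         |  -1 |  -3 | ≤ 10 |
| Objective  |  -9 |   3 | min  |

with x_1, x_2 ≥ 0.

Infeasible (no feasible solution exists)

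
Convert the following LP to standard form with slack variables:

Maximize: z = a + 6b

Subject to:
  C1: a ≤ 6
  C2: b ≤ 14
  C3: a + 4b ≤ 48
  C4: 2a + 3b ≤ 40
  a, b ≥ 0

max z = a + 6b

s.t.
  a + s1 = 6
  b + s2 = 14
  a + 4b + s3 = 48
  2a + 3b + s4 = 40
  a, b, s1, s2, s3, s4 ≥ 0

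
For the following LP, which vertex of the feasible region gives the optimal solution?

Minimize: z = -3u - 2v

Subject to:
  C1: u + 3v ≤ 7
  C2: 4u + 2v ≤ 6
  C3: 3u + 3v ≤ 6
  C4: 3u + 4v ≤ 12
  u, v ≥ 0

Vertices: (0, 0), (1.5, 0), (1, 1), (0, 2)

Evaluate the objective at each vertex of the feasible region:
  z(0, 0) = 0
  z(1.5, 0) = -4.5
  z(1, 1) = -5  ←
  z(0, 2) = -4
The minimum is at u = 1, v = 1.

(1, 1)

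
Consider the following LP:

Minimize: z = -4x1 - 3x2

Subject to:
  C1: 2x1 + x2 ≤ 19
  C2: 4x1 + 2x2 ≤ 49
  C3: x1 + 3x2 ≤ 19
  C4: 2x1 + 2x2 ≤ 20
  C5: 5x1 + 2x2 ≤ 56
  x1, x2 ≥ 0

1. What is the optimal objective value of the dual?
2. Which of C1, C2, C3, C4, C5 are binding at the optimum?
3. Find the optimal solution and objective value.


1. -39
2. C1, C4
3. x1 = 9, x2 = 1, z = -39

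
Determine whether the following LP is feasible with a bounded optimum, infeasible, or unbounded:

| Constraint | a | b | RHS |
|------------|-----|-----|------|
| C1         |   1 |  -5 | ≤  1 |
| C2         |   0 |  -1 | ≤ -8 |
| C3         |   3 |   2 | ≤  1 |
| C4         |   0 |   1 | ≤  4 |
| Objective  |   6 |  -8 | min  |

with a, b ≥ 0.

Infeasible (no feasible solution exists)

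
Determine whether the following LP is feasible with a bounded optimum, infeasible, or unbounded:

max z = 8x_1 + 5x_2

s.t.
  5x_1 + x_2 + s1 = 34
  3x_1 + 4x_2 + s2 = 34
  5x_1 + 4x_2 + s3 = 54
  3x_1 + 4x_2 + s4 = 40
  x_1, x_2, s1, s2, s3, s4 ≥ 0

Feasible with a bounded optimal solution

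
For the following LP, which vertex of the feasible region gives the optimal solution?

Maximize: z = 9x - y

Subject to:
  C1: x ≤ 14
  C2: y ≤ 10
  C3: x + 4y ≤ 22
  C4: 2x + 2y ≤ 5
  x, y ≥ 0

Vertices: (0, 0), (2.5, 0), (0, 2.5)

Evaluate the objective at each vertex of the feasible region:
  z(0, 0) = 0
  z(2.5, 0) = 22.5  ←
  z(0, 2.5) = -2.5
The maximum is at x = 2.5, y = 0.

(2.5, 0)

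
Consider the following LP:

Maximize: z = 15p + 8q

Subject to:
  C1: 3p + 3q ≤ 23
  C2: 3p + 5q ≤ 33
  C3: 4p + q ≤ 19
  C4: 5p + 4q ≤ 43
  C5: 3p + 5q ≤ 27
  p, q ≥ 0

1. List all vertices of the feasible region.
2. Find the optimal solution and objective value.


1. (0, 0), (4.75, 0), (4, 3), (0, 5.4)
2. p = 4, q = 3, z = 84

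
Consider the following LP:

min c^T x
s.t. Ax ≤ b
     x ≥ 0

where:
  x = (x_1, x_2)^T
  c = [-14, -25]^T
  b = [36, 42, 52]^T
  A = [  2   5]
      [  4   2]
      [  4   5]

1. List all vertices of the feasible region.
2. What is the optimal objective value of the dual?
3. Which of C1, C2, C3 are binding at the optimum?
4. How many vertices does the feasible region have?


1. (0, 0), (10.5, 0), (8.833, 3.333), (8, 4), (0, 7.2)
2. -212
3. C1, C3
4. 5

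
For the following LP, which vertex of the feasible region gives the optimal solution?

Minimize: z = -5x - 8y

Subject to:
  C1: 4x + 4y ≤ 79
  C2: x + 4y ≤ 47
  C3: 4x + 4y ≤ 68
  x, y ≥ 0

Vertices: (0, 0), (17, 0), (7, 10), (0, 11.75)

Evaluate the objective at each vertex of the feasible region:
  z(0, 0) = 0
  z(17, 0) = -85
  z(7, 10) = -115  ←
  z(0, 11.75) = -94
The minimum is at x = 7, y = 10.

(7, 10)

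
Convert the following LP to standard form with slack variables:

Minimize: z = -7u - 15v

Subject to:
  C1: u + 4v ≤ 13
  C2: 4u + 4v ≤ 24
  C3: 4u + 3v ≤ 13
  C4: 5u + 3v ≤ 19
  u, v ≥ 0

min z = -7u - 15v

s.t.
  u + 4v + s1 = 13
  4u + 4v + s2 = 24
  4u + 3v + s3 = 13
  5u + 3v + s4 = 19
  u, v, s1, s2, s3, s4 ≥ 0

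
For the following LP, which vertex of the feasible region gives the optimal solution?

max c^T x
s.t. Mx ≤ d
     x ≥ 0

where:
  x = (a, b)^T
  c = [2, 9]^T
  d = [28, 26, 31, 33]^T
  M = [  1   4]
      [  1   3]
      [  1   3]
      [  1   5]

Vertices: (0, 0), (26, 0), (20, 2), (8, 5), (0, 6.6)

Evaluate the objective at each vertex of the feasible region:
  z(0, 0) = 0
  z(26, 0) = 52
  z(20, 2) = 58
  z(8, 5) = 61  ←
  z(0, 6.6) = 59.4
The maximum is at a = 8, b = 5.

(8, 5)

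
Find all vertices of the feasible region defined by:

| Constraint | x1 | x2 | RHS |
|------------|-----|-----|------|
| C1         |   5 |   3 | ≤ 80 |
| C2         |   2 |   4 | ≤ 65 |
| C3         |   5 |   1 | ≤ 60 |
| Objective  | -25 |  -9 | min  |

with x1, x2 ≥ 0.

(0, 0), (12, 0), (10, 10), (8.929, 11.79), (0, 16.25)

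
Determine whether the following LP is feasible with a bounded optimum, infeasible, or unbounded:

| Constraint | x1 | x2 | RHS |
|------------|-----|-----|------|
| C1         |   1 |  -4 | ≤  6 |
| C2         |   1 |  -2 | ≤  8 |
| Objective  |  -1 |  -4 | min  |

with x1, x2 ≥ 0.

Unbounded (objective can decrease without bound)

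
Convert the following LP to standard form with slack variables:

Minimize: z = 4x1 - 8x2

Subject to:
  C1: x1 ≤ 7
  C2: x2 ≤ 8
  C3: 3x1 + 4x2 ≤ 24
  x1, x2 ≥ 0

min z = 4x1 - 8x2

s.t.
  x1 + s1 = 7
  x2 + s2 = 8
  3x1 + 4x2 + s3 = 24
  x1, x2, s1, s2, s3 ≥ 0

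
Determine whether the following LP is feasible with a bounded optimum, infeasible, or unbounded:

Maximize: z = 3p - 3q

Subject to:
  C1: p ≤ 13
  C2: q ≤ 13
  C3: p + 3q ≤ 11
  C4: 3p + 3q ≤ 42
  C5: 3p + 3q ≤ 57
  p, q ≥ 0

Feasible with a bounded optimal solution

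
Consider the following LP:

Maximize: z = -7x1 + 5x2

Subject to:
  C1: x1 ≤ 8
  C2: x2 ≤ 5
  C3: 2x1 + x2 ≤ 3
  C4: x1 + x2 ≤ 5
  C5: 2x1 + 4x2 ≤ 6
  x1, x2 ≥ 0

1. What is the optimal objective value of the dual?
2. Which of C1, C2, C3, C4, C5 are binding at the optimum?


1. 7.5
2. C5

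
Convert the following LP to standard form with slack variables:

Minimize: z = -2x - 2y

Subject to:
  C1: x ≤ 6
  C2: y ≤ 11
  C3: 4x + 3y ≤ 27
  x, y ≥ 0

min z = -2x - 2y

s.t.
  x + s1 = 6
  y + s2 = 11
  4x + 3y + s3 = 27
  x, y, s1, s2, s3 ≥ 0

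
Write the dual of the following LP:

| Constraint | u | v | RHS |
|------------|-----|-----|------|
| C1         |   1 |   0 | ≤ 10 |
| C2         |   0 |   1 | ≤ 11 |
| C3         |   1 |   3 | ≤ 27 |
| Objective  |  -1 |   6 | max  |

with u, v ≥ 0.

Primal max cᵀx s.t. Ax ≤ b, x ≥ 0  →  Dual min bᵀy s.t. Aᵀy ≥ c, y ≥ 0.

Minimize: z = 10y1 + 11y2 + 27y3

Subject to:
  y1 + y3 ≥ -1
  y2 + 3y3 ≥ 6
  y1, y2, y3 ≥ 0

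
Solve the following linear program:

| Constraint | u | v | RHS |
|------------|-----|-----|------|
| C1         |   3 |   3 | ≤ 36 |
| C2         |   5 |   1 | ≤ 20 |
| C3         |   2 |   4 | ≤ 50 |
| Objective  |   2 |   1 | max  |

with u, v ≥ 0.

Evaluate the objective at each vertex of the feasible region:
  z(0, 0) = 0
  z(4, 0) = 8
  z(2, 10) = 14  ←
  z(0, 12) = 12
The maximum is at u = 2, v = 10.

u = 2, v = 10, z = 14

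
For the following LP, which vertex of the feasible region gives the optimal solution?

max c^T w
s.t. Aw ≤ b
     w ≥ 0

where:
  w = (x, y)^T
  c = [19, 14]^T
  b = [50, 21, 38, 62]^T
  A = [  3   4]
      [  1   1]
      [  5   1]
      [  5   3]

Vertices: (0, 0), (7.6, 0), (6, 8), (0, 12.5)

Evaluate the objective at each vertex of the feasible region:
  z(0, 0) = 0
  z(7.6, 0) = 144.4
  z(6, 8) = 226  ←
  z(0, 12.5) = 175
The maximum is at x = 6, y = 8.

(6, 8)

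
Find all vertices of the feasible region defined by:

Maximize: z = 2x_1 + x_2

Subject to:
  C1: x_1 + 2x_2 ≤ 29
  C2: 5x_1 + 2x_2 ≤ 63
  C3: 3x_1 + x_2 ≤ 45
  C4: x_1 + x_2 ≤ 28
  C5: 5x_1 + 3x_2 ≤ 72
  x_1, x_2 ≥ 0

(0, 0), (12.6, 0), (9, 9), (8.143, 10.43), (0, 14.5)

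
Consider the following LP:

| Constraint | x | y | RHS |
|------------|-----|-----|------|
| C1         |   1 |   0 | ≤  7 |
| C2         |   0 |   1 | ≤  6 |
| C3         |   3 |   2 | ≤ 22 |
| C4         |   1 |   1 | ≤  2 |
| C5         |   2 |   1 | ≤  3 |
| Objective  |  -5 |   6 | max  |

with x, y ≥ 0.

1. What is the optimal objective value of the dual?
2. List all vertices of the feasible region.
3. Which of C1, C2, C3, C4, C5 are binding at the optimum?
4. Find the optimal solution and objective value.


1. 12
2. (0, 0), (1.5, 0), (1, 1), (0, 2)
3. C4
4. x = 0, y = 2, z = 12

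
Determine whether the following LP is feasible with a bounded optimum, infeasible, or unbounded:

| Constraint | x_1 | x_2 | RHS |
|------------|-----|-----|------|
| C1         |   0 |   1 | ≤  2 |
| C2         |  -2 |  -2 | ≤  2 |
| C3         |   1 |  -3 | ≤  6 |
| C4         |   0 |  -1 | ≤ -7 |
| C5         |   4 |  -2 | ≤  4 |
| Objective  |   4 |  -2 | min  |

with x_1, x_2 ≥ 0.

Infeasible (no feasible solution exists)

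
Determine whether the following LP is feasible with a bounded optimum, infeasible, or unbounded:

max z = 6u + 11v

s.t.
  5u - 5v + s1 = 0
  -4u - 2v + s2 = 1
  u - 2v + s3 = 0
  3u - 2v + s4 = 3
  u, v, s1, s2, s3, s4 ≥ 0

Unbounded (objective can increase without bound)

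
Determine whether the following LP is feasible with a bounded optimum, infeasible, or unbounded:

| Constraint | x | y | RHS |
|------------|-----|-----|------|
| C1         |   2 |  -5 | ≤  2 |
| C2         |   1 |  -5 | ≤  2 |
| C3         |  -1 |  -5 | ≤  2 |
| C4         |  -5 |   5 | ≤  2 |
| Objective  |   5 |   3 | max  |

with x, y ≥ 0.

Unbounded (objective can increase without bound)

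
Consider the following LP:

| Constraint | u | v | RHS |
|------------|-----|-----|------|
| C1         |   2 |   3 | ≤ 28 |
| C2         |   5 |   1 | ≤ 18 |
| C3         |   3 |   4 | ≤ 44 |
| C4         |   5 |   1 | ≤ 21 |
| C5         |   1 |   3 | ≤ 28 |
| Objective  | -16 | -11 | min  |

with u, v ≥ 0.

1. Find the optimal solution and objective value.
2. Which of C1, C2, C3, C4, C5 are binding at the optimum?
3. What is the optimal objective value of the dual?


1. u = 2, v = 8, z = -120
2. C1, C2
3. -120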